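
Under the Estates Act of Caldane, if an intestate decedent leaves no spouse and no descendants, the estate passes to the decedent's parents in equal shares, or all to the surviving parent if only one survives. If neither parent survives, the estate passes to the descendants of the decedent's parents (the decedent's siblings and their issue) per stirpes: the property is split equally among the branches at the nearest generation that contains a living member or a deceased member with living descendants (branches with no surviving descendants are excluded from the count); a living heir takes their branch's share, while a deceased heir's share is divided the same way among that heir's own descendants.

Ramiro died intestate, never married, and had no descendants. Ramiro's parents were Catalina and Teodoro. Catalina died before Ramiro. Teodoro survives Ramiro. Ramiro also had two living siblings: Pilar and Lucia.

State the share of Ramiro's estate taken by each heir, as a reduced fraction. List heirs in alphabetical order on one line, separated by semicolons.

Teodoro 1

Only one parent, Teodoro, survives, so Teodoro takes the entire estate. The siblings take nothing because a surviving parent has priority.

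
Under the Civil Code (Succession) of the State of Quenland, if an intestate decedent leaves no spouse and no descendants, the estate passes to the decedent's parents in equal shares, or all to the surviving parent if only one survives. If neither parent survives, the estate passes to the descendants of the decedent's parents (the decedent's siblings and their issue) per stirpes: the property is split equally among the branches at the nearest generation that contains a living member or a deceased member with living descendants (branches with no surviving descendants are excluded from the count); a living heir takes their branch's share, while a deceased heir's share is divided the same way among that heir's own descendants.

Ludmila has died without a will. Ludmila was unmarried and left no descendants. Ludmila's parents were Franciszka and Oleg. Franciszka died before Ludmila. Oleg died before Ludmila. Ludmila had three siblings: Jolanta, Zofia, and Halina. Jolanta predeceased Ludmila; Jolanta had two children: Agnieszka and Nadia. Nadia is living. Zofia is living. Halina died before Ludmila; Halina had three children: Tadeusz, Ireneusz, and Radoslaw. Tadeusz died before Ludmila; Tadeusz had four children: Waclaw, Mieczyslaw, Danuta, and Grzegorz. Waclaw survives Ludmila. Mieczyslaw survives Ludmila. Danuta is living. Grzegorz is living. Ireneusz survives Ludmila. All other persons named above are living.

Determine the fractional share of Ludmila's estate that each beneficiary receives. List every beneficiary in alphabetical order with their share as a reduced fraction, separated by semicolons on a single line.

Neither parent survives and there are no descendants, so the estate passes to Ludmila's siblings and their issue per stirpes.
The estate is divided into 3 equal shares of 1/3 among Jolanta, Zofia, Halina.
Jolanta predeceased; the 1/3 allotted to Jolanta's branch passes to Jolanta's issue by representation.
The 1/3 is divided into 2 equal shares of 1/6 among Agnieszka, Nadia.
Agnieszka is living and takes 1/6.
Nadia is living and takes 1/6.
Zofia is living and takes 1/3.
Halina predeceased; the 1/3 allotted to Halina's branch passes to Halina's issue by representation.
The 1/3 is divided into 3 equal shares of 1/9 among Tadeusz, Ireneusz, Radoslaw.
Tadeusz predeceased; the 1/9 allotted to Tadeusz's branch passes to Tadeusz's issue by representation.
The 1/9 is divided into 4 equal shares of 1/36 among Waclaw, Mieczyslaw, Danuta, Grzegorz.
Waclaw is living and takes 1/36.
Mieczyslaw is living and takes 1/36.
Danuta is living and takes 1/36.
Grzegorz is living and takes 1/36.
Ireneusz is living and takes 1/9.
Radoslaw is living and takes 1/9.

Agnieszka 1/6; Danuta 1/36; Grzegorz 1/36; Ireneusz 1/9; Mieczyslaw 1/36; Nadia 1/6; Radoslaw 1/9; Waclaw 1/36; Zofia 1/3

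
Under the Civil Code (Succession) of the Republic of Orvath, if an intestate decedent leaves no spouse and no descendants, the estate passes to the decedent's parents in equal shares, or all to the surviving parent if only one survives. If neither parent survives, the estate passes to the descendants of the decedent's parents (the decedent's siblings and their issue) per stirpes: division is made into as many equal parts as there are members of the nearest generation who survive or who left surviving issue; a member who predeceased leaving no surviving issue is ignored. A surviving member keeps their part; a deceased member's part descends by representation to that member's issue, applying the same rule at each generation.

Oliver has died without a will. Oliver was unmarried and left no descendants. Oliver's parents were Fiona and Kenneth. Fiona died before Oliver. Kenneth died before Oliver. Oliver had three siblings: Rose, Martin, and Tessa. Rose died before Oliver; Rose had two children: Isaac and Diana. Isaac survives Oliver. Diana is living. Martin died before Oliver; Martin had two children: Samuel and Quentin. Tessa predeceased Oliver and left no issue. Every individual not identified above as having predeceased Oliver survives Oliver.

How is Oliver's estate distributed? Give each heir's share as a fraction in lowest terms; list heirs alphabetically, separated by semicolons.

Neither parent survives and there are no descendants, so the estate passes to Oliver's siblings and their issue per stirpes.
Tessa left no surviving issue, so that branch lapses and is disregarded.
The estate is divided into 2 equal shares of 1/2 among Rose, Martin.
Rose predeceased; the 1/2 allotted to Rose's branch passes to Rose's issue by representation.
The 1/2 is divided into 2 equal shares of 1/4 among Isaac, Diana.
Isaac is living and takes 1/4.
Diana is living and takes 1/4.
Martin predeceased; the 1/2 allotted to Martin's branch passes to Martin's issue by representation.
The 1/2 is divided into 2 equal shares of 1/4 among Samuel, Quentin.
Samuel is living and takes 1/4.
Quentin is living and takes 1/4.

Diana 1/4; Isaac 1/4; Quentin 1/4; Samuel 1/4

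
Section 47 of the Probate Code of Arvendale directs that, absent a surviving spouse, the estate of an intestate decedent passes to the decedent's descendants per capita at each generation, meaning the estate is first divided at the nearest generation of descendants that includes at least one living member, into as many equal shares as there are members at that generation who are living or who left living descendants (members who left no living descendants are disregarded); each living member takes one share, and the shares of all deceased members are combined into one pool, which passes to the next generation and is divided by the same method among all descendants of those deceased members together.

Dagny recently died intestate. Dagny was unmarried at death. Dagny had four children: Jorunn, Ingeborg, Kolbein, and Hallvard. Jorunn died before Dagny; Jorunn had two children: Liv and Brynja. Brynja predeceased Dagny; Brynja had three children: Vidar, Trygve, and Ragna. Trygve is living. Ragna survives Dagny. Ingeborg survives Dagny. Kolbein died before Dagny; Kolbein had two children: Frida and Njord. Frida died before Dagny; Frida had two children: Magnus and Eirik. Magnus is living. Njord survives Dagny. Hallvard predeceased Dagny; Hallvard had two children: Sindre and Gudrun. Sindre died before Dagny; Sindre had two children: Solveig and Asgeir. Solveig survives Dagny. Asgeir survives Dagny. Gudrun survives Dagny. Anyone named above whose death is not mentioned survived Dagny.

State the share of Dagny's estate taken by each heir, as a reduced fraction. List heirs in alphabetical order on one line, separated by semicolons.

Asgeir 3/56; Eirik 3/56; Gudrun 1/8; Ingeborg 1/4; Liv 1/8; Magnus 3/56; Njord 1/8; Ragna 3/56; Solveig 3/56; Trygve 3/56; Vidar 3/56

There is no surviving spouse, so the entire estate passes to Dagny's descendants per capita at each generation.
At generation 1 (Jorunn, Ingeborg, Kolbein, Hallvard) there are 4 shares of (1)/4 = 1/4 each.
Living: Ingeborg — each takes 1/4.
Deceased: Jorunn, Kolbein, and Hallvard. Their combined 3/4 is pooled and carried to generation 2.
At generation 2 (Liv, Brynja, Frida, Njord, Sindre, Gudrun) there are 6 shares of (3/4)/6 = 1/8 each.
Living: Liv, Njord, and Gudrun — each takes 1/8.
Deceased: Brynja, Frida, and Sindre. Their combined 3/8 is pooled and carried to generation 3.
At generation 3 (Vidar, Trygve, Ragna, Magnus, Eirik, Solveig, Asgeir) there are 7 shares of (3/8)/7 = 3/56 each.
Living: Vidar, Trygve, Ragna, Magnus, Eirik, Solveig, and Asgeir — each takes 3/56.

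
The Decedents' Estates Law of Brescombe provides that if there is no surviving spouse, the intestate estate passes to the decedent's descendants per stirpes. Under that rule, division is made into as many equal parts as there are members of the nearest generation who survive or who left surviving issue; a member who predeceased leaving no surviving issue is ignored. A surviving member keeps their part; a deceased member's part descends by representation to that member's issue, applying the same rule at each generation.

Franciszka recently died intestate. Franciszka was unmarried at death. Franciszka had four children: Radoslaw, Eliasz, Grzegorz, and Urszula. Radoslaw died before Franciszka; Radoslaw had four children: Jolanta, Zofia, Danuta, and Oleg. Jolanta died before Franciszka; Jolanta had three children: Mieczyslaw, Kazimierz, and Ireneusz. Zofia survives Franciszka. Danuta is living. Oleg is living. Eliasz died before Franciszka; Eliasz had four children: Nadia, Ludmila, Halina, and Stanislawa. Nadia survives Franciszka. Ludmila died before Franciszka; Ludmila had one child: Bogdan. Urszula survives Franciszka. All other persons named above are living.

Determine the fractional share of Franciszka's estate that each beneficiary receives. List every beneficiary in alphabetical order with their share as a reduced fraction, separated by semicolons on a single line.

Bogdan 1/16; Danuta 1/16; Grzegorz 1/4; Halina 1/16; Ireneusz 1/48; Kazimierz 1/48; Mieczyslaw 1/48; Nadia 1/16; Oleg 1/16; Stanislawa 1/16; Urszula 1/4; Zofia 1/16

There is no surviving spouse, so the entire estate passes to Franciszka's descendants per stirpes.
The estate is divided into 4 equal shares of 1/4 among Radoslaw, Eliasz, Grzegorz, Urszula.
Radoslaw predeceased; the 1/4 allotted to Radoslaw's branch passes to Radoslaw's issue by representation.
The 1/4 is divided into 4 equal shares of 1/16 among Jolanta, Zofia, Danuta, Oleg.
Jolanta predeceased; the 1/16 allotted to Jolanta's branch passes to Jolanta's issue by representation.
The 1/16 is divided into 3 equal shares of 1/48 among Mieczyslaw, Kazimierz, Ireneusz.
Mieczyslaw is living and takes 1/48.
Kazimierz is living and takes 1/48.
Ireneusz is living and takes 1/48.
Zofia is living and takes 1/16.
Danuta is living and takes 1/16.
Oleg is living and takes 1/16.
Eliasz predeceased; the 1/4 allotted to Eliasz's branch passes to Eliasz's issue by representation.
The 1/4 is divided into 4 equal shares of 1/16 among Nadia, Ludmila, Halina, Stanislawa.
Nadia is living and takes 1/16.
Ludmila predeceased; the 1/16 allotted to Ludmila's branch passes to Ludmila's issue by representation.
Bogdan is the sole taker at this level and receives the full 1/16.
Halina is living and takes 1/16.
Stanislawa is living and takes 1/16.
Grzegorz is living and takes 1/4.
Urszula is living and takes 1/4.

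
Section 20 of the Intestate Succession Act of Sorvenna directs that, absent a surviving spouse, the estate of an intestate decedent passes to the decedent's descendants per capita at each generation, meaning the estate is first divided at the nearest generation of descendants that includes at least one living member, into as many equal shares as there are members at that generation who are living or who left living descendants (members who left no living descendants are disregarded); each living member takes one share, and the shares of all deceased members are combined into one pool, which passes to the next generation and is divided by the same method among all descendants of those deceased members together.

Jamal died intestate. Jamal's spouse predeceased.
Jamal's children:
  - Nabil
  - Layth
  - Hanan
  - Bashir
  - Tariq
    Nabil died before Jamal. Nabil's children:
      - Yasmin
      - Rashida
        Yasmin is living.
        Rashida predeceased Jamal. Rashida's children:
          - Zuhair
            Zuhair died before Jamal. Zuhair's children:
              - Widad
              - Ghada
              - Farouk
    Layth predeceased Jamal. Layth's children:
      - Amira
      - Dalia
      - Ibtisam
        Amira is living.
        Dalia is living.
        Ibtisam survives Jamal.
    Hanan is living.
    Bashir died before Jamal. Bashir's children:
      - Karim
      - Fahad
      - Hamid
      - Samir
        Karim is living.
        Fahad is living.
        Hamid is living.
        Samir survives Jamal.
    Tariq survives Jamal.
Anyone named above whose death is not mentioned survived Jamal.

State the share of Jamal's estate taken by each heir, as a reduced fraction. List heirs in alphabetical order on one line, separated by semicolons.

There is no surviving spouse, so the entire estate passes to Jamal's descendants per capita at each generation.
At generation 1 (Nabil, Layth, Hanan, Bashir, Tariq) there are 5 shares of (1)/5 = 1/5 each.
Living: Hanan and Tariq — each takes 1/5.
Deceased: Nabil, Layth, and Bashir. Their combined 3/5 is pooled and carried to generation 2.
At generation 2 (Yasmin, Rashida, Amira, Dalia, Ibtisam, Karim, Fahad, Hamid, Samir) there are 9 shares of (3/5)/9 = 1/15 each.
Living: Yasmin, Amira, Dalia, Ibtisam, Karim, Fahad, Hamid, and Samir — each takes 1/15.
Deceased: Rashida. That 1/15 share is carried to generation 3.
At generation 3 (Zuhair) there are 1 shares of (1/15)/1 = 1/15 each.
Deceased: Zuhair. That 1/15 share is carried to generation 4.
At generation 4 (Widad, Ghada, Farouk) there are 3 shares of (1/15)/3 = 1/45 each.
Living: Widad, Ghada, and Farouk — each takes 1/45.

Amira 1/15; Dalia 1/15; Fahad 1/15; Farouk 1/45; Ghada 1/45; Hamid 1/15; Hanan 1/5; Ibtisam 1/15; Karim 1/15; Samir 1/15; Tariq 1/5; Widad 1/45; Yasmin 1/15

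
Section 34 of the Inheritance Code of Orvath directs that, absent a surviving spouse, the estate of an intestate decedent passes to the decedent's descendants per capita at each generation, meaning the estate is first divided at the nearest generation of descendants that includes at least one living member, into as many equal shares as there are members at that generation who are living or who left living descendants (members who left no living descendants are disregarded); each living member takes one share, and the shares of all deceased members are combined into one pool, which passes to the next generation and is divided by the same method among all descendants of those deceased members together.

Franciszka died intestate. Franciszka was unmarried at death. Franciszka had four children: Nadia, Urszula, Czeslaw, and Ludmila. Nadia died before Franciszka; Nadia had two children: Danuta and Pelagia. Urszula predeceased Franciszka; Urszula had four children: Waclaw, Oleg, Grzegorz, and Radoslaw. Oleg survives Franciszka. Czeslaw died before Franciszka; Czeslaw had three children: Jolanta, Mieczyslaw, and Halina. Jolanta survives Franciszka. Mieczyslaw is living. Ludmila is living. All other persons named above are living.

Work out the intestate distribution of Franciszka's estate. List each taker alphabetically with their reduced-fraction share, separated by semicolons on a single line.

Danuta 1/12; Grzegorz 1/12; Halina 1/12; Jolanta 1/12; Ludmila 1/4; Mieczyslaw 1/12; Oleg 1/12; Pelagia 1/12; Radoslaw 1/12; Waclaw 1/12

There is no surviving spouse, so the entire estate passes to Franciszka's descendants per capita at each generation.
At generation 1 (Nadia, Urszula, Czeslaw, Ludmila) there are 4 shares of (1)/4 = 1/4 each.
Living: Ludmila — each takes 1/4.
Deceased: Nadia, Urszula, and Czeslaw. Their combined 3/4 is pooled and carried to generation 2.
At generation 2 (Danuta, Pelagia, Waclaw, Oleg, Grzegorz, Radoslaw, Jolanta, Mieczyslaw, Halina) there are 9 shares of (3/4)/9 = 1/12 each.
Living: Danuta, Pelagia, Waclaw, Oleg, Grzegorz, Radoslaw, Jolanta, Mieczyslaw, and Halina — each takes 1/12.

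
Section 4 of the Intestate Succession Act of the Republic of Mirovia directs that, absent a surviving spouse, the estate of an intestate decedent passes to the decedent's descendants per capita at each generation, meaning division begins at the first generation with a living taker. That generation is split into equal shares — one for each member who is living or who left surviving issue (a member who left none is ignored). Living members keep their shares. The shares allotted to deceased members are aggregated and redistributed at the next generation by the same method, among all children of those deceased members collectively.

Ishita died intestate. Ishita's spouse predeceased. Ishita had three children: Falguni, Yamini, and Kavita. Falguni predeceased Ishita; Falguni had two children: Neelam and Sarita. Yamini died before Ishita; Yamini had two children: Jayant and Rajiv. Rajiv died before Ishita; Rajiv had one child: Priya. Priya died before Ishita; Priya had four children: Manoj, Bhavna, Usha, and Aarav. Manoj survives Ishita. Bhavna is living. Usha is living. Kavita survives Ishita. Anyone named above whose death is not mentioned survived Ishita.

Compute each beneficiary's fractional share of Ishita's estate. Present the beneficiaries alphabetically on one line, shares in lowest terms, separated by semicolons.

There is no surviving spouse, so the entire estate passes to Ishita's descendants per capita at each generation.
At generation 1 (Falguni, Yamini, Kavita) there are 3 shares of (1)/3 = 1/3 each.
Living: Kavita — each takes 1/3.
Deceased: Falguni and Yamini. Their combined 2/3 is pooled and carried to generation 2.
At generation 2 (Neelam, Sarita, Jayant, Rajiv) there are 4 shares of (2/3)/4 = 1/6 each.
Living: Neelam, Sarita, and Jayant — each takes 1/6.
Deceased: Rajiv. That 1/6 share is carried to generation 3.
At generation 3 (Priya) there are 1 shares of (1/6)/1 = 1/6 each.
Deceased: Priya. That 1/6 share is carried to generation 4.
At generation 4 (Manoj, Bhavna, Usha, Aarav) there are 4 shares of (1/6)/4 = 1/24 each.
Living: Manoj, Bhavna, Usha, and Aarav — each takes 1/24.

Aarav 1/24; Bhavna 1/24; Jayant 1/6; Kavita 1/3; Manoj 1/24; Neelam 1/6; Sarita 1/6; Usha 1/24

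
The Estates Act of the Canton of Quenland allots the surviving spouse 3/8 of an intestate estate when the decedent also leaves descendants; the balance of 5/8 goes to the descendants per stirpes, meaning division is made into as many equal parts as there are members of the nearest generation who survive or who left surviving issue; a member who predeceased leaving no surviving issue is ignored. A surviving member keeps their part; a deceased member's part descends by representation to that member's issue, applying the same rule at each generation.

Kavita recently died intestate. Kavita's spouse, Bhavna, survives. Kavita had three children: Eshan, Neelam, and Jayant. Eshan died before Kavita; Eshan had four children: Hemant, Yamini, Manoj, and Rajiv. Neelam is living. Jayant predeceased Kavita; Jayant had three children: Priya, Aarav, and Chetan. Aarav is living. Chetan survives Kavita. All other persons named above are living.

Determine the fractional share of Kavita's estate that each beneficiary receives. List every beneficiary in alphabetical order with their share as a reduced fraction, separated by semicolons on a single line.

Aarav 5/72; Bhavna 3/8; Chetan 5/72; Hemant 5/96; Manoj 5/96; Neelam 5/24; Priya 5/72; Rajiv 5/96; Yamini 5/96

Bhavna, as surviving spouse, takes 3/8.
The remaining 5/8 passes to Kavita's descendants per stirpes.
The 5/8 is divided into 3 equal shares of 5/24 among Eshan, Neelam, Jayant.
Eshan predeceased; the 5/24 allotted to Eshan's branch passes to Eshan's issue by representation.
The 5/24 is divided into 4 equal shares of 5/96 among Hemant, Yamini, Manoj, Rajiv.
Hemant is living and takes 5/96.
Yamini is living and takes 5/96.
Manoj is living and takes 5/96.
Rajiv is living and takes 5/96.
Neelam is living and takes 5/24.
Jayant predeceased; the 5/24 allotted to Jayant's branch passes to Jayant's issue by representation.
The 5/24 is divided into 3 equal shares of 5/72 among Priya, Aarav, Chetan.
Priya is living and takes 5/72.
Aarav is living and takes 5/72.
Chetan is living and takes 5/72.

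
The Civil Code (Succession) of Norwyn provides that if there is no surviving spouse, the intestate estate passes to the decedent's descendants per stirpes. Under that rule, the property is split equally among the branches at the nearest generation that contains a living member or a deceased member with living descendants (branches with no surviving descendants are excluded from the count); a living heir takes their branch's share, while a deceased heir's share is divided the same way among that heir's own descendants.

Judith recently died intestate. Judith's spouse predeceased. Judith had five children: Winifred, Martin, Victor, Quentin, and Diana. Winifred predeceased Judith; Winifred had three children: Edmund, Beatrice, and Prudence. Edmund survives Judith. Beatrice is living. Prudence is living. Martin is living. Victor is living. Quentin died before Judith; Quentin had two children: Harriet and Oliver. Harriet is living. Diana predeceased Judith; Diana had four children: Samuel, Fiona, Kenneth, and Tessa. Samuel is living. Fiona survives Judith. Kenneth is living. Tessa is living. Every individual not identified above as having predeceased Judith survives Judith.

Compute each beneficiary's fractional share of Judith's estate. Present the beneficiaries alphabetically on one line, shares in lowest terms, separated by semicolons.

There is no surviving spouse, so the entire estate passes to Judith's descendants per stirpes.
The estate is divided into 5 equal shares of 1/5 among Winifred, Martin, Victor, Quentin, Diana.
Winifred predeceased; the 1/5 allotted to Winifred's branch passes to Winifred's issue by representation.
The 1/5 is divided into 3 equal shares of 1/15 among Edmund, Beatrice, Prudence.
Edmund is living and takes 1/15.
Beatrice is living and takes 1/15.
Prudence is living and takes 1/15.
Martin is living and takes 1/5.
Victor is living and takes 1/5.
Quentin predeceased; the 1/5 allotted to Quentin's branch passes to Quentin's issue by representation.
The 1/5 is divided into 2 equal shares of 1/10 among Harriet, Oliver.
Harriet is living and takes 1/10.
Oliver is living and takes 1/10.
Diana predeceased; the 1/5 allotted to Diana's branch passes to Diana's issue by representation.
The 1/5 is divided into 4 equal shares of 1/20 among Samuel, Fiona, Kenneth, Tessa.
Samuel is living and takes 1/20.
Fiona is living and takes 1/20.
Kenneth is living and takes 1/20.
Tessa is living and takes 1/20.

Beatrice 1/15; Edmund 1/15; Fiona 1/20; Harriet 1/10; Kenneth 1/20; Martin 1/5; Oliver 1/10; Prudence 1/15; Samuel 1/20; Tessa 1/20; Victor 1/5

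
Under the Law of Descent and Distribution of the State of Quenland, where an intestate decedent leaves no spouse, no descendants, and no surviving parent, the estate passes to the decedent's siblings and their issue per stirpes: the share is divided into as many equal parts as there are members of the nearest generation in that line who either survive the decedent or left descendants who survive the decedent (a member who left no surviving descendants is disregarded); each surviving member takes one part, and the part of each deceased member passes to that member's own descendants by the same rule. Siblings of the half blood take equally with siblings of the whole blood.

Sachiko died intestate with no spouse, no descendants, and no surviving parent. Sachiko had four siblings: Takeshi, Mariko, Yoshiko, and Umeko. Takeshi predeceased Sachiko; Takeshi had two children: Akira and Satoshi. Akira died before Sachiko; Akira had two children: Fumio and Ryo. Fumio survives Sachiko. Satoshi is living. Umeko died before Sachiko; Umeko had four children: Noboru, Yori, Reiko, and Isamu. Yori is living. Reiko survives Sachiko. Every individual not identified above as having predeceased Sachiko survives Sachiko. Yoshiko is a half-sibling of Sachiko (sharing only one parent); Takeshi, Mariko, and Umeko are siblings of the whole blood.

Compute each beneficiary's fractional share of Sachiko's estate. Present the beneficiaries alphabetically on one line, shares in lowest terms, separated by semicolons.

No spouse, descendants, or parent survives, so the estate passes to Sachiko's siblings per stirpes.
Half-blood and whole-blood siblings take equally under the stated rule.
The estate is divided into 4 equal shares of 1/4 among Takeshi, Mariko, Yoshiko, Umeko.
Takeshi predeceased; the 1/4 allotted to Takeshi's branch passes to Takeshi's issue by representation.
The 1/4 is divided into 2 equal shares of 1/8 among Akira, Satoshi.
Akira predeceased; the 1/8 allotted to Akira's branch passes to Akira's issue by representation.
The 1/8 is divided into 2 equal shares of 1/16 among Fumio, Ryo.
Fumio is living and takes 1/16.
Ryo is living and takes 1/16.
Satoshi is living and takes 1/8.
Mariko is living and takes 1/4.
Yoshiko is living and takes 1/4.
Umeko predeceased; the 1/4 allotted to Umeko's branch passes to Umeko's issue by representation.
The 1/4 is divided into 4 equal shares of 1/16 among Noboru, Yori, Reiko, Isamu.
Noboru is living and takes 1/16.
Yori is living and takes 1/16.
Reiko is living and takes 1/16.
Isamu is living and takes 1/16.

Fumio 1/16; Isamu 1/16; Mariko 1/4; Noboru 1/16; Reiko 1/16; Ryo 1/16; Satoshi 1/8; Yori 1/16; Yoshiko 1/4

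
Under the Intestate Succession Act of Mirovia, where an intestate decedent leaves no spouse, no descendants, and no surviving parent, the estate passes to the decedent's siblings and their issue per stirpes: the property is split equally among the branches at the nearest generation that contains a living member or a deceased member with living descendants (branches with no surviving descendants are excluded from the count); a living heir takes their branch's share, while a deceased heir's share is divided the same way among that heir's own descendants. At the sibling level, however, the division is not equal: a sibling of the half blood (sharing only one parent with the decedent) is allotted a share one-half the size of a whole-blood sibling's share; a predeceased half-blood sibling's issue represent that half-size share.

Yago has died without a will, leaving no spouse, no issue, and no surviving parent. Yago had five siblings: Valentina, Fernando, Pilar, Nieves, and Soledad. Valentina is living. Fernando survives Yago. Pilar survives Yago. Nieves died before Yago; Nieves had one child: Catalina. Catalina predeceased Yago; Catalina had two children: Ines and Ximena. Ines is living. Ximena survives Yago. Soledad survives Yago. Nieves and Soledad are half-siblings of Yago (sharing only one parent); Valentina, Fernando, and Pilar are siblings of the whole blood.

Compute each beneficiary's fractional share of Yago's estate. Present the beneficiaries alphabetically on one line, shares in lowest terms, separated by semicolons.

Fernando 1/4; Ines 1/16; Pilar 1/4; Soledad 1/8; Valentina 1/4; Ximena 1/16

No spouse, descendants, or parent survives, so the estate passes to Yago's siblings per stirpes.
Half-blood siblings count for one-half the weight of whole-blood siblings at the initial division.
Dividing 1 in proportion to weights (total weight 4): Valentina (weight 1) → 1/4; Fernando (weight 1) → 1/4; Pilar (weight 1) → 1/4; Nieves (weight 1/2) → 1/8; Soledad (weight 1/2) → 1/8.
Valentina is living and takes 1/4.
Fernando is living and takes 1/4.
Pilar is living and takes 1/4.
Nieves predeceased; the 1/8 allotted to Nieves's branch passes to Nieves's issue by representation.
Catalina's line is the sole branch at this level, so the full 1/8 passes to Catalina's issue by representation.
The 1/8 is divided into 2 equal shares of 1/16 among Ines, Ximena.
Ines is living and takes 1/16.
Ximena is living and takes 1/16.
Soledad is living and takes 1/8.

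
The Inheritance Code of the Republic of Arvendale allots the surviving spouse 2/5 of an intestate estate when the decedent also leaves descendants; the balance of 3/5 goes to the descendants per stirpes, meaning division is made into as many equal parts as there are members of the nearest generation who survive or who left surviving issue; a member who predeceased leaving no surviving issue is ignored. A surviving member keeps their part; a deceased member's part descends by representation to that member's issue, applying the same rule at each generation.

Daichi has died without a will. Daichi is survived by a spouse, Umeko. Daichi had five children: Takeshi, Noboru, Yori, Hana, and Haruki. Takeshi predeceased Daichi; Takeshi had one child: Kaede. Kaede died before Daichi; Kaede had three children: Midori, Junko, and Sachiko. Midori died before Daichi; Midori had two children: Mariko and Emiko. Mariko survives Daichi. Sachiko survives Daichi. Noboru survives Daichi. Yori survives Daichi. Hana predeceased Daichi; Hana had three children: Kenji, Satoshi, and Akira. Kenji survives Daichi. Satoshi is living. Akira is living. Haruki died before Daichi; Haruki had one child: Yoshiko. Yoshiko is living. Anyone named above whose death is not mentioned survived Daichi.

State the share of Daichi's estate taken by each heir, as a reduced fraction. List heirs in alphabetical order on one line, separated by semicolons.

Akira 1/25; Emiko 1/50; Junko 1/25; Kenji 1/25; Mariko 1/50; Noboru 3/25; Sachiko 1/25; Satoshi 1/25; Umeko 2/5; Yori 3/25; Yoshiko 3/25

Umeko, as surviving spouse, takes 2/5.
The remaining 3/5 passes to Daichi's descendants per stirpes.
The 3/5 is divided into 5 equal shares of 3/25 among Takeshi, Noboru, Yori, Hana, Haruki.
Takeshi predeceased; the 3/25 allotted to Takeshi's branch passes to Takeshi's issue by representation.
Kaede's line is the sole branch at this level, so the full 3/25 passes to Kaede's issue by representation.
The 3/25 is divided into 3 equal shares of 1/25 among Midori, Junko, Sachiko.
Midori predeceased; the 1/25 allotted to Midori's branch passes to Midori's issue by representation.
The 1/25 is divided into 2 equal shares of 1/50 among Mariko, Emiko.
Mariko is living and takes 1/50.
Emiko is living and takes 1/50.
Junko is living and takes 1/25.
Sachiko is living and takes 1/25.
Noboru is living and takes 3/25.
Yori is living and takes 3/25.
Hana predeceased; the 3/25 allotted to Hana's branch passes to Hana's issue by representation.
The 3/25 is divided into 3 equal shares of 1/25 among Kenji, Satoshi, Akira.
Kenji is living and takes 1/25.
Satoshi is living and takes 1/25.
Akira is living and takes 1/25.
Haruki predeceased; the 3/25 allotted to Haruki's branch passes to Haruki's issue by representation.
Yoshiko is the sole taker at this level and receives the full 3/25.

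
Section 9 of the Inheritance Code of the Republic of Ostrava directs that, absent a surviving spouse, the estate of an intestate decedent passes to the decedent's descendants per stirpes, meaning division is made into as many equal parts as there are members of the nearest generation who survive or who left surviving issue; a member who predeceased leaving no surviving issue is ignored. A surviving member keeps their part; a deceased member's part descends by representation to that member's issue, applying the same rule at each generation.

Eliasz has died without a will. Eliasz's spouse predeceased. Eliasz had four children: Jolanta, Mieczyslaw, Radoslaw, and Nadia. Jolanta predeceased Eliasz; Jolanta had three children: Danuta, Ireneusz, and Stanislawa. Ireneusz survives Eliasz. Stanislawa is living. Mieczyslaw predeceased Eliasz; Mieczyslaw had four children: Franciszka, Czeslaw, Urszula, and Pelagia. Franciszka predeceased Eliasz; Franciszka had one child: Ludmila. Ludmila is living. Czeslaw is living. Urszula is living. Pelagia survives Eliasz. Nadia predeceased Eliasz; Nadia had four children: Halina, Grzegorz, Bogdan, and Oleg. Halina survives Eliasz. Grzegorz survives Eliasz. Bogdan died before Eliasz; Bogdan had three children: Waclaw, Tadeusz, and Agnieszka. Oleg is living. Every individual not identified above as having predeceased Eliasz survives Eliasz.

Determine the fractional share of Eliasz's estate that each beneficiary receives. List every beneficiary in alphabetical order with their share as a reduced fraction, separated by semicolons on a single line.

There is no surviving spouse, so the entire estate passes to Eliasz's descendants per stirpes.
The estate is divided into 4 equal shares of 1/4 among Jolanta, Mieczyslaw, Radoslaw, Nadia.
Jolanta predeceased; the 1/4 allotted to Jolanta's branch passes to Jolanta's issue by representation.
The 1/4 is divided into 3 equal shares of 1/12 among Danuta, Ireneusz, Stanislawa.
Danuta is living and takes 1/12.
Ireneusz is living and takes 1/12.
Stanislawa is living and takes 1/12.
Mieczyslaw predeceased; the 1/4 allotted to Mieczyslaw's branch passes to Mieczyslaw's issue by representation.
The 1/4 is divided into 4 equal shares of 1/16 among Franciszka, Czeslaw, Urszula, Pelagia.
Franciszka predeceased; the 1/16 allotted to Franciszka's branch passes to Franciszka's issue by representation.
Ludmila is the sole taker at this level and receives the full 1/16.
Czeslaw is living and takes 1/16.
Urszula is living and takes 1/16.
Pelagia is living and takes 1/16.
Radoslaw is living and takes 1/4.
Nadia predeceased; the 1/4 allotted to Nadia's branch passes to Nadia's issue by representation.
The 1/4 is divided into 4 equal shares of 1/16 among Halina, Grzegorz, Bogdan, Oleg.
Halina is living and takes 1/16.
Grzegorz is living and takes 1/16.
Bogdan predeceased; the 1/16 allotted to Bogdan's branch passes to Bogdan's issue by representation.
The 1/16 is divided into 3 equal shares of 1/48 among Waclaw, Tadeusz, Agnieszka.
Waclaw is living and takes 1/48.
Tadeusz is living and takes 1/48.
Agnieszka is living and takes 1/48.
Oleg is living and takes 1/16.

Agnieszka 1/48; Czeslaw 1/16; Danuta 1/12; Grzegorz 1/16; Halina 1/16; Ireneusz 1/12; Ludmila 1/16; Oleg 1/16; Pelagia 1/16; Radoslaw 1/4; Stanislawa 1/12; Tadeusz 1/48; Urszula 1/16; Waclaw 1/48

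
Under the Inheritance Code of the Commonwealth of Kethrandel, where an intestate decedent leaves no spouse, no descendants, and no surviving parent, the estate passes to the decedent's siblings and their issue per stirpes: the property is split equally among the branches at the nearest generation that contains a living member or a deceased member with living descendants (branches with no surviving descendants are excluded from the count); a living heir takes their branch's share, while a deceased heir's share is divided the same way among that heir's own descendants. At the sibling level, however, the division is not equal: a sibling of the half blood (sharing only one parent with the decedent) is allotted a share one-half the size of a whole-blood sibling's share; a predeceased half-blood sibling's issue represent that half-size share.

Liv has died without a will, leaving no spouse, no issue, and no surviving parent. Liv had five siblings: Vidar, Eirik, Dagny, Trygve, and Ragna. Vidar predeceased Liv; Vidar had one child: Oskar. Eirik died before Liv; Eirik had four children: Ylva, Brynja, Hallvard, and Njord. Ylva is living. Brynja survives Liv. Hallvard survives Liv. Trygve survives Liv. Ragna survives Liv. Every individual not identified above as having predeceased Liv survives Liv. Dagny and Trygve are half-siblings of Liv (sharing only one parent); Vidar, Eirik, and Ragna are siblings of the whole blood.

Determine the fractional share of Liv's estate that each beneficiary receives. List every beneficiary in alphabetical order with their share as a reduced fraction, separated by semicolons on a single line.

No spouse, descendants, or parent survives, so the estate passes to Liv's siblings per stirpes.
Half-blood siblings count for one-half the weight of whole-blood siblings at the initial division.
Dividing 1 in proportion to weights (total weight 4): Vidar (weight 1) → 1/4; Eirik (weight 1) → 1/4; Dagny (weight 1/2) → 1/8; Trygve (weight 1/2) → 1/8; Ragna (weight 1) → 1/4.
Vidar predeceased; the 1/4 allotted to Vidar's branch passes to Vidar's issue by representation.
Oskar is the sole taker at this level and receives the full 1/4.
Eirik predeceased; the 1/4 allotted to Eirik's branch passes to Eirik's issue by representation.
The 1/4 is divided into 4 equal shares of 1/16 among Ylva, Brynja, Hallvard, Njord.
Ylva is living and takes 1/16.
Brynja is living and takes 1/16.
Hallvard is living and takes 1/16.
Njord is living and takes 1/16.
Dagny is living and takes 1/8.
Trygve is living and takes 1/8.
Ragna is living and takes 1/4.

Brynja 1/16; Dagny 1/8; Hallvard 1/16; Njord 1/16; Oskar 1/4; Ragna 1/4; Trygve 1/8; Ylva 1/16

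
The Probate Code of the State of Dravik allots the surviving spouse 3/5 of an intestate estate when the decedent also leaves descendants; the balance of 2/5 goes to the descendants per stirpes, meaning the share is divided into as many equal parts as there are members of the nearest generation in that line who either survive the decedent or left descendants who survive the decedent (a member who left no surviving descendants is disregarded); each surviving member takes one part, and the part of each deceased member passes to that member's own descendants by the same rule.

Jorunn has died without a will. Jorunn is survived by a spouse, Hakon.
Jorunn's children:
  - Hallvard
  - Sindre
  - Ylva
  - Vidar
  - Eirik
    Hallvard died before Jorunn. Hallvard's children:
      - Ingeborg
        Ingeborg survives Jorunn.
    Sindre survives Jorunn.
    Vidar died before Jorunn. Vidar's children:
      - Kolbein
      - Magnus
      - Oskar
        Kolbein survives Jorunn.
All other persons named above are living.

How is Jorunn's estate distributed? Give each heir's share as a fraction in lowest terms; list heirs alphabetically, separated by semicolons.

Eirik 2/25; Hakon 3/5; Ingeborg 2/25; Kolbein 2/75; Magnus 2/75; Oskar 2/75; Sindre 2/25; Ylva 2/25

Hakon, as surviving spouse, takes 3/5.
The remaining 2/5 passes to Jorunn's descendants per stirpes.
The 2/5 is divided into 5 equal shares of 2/25 among Hallvard, Sindre, Ylva, Vidar, Eirik.
Hallvard predeceased; the 2/25 allotted to Hallvard's branch passes to Hallvard's issue by representation.
Ingeborg is the sole taker at this level and receives the full 2/25.
Sindre is living and takes 2/25.
Ylva is living and takes 2/25.
Vidar predeceased; the 2/25 allotted to Vidar's branch passes to Vidar's issue by representation.
The 2/25 is divided into 3 equal shares of 2/75 among Kolbein, Magnus, Oskar.
Kolbein is living and takes 2/75.
Magnus is living and takes 2/75.
Oskar is living and takes 2/75.
Eirik is living and takes 2/25.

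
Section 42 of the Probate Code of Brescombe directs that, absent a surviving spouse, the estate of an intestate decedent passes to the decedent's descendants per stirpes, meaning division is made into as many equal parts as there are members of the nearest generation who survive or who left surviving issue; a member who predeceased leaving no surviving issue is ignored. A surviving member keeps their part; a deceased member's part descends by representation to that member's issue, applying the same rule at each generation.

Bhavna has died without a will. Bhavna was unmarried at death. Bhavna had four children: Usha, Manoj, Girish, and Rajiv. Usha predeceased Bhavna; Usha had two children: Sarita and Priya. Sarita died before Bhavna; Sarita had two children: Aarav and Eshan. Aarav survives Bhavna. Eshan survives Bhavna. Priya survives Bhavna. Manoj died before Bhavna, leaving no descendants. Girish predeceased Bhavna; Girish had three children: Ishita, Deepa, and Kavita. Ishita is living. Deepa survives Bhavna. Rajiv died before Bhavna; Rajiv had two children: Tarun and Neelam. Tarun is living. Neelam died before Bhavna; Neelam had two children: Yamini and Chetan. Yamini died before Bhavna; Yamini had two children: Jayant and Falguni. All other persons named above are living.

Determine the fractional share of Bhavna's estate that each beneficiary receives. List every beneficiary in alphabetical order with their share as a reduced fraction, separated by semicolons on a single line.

There is no surviving spouse, so the entire estate passes to Bhavna's descendants per stirpes.
Manoj left no surviving issue, so that branch lapses and is disregarded.
The estate is divided into 3 equal shares of 1/3 among Usha, Girish, Rajiv.
Usha predeceased; the 1/3 allotted to Usha's branch passes to Usha's issue by representation.
The 1/3 is divided into 2 equal shares of 1/6 among Sarita, Priya.
Sarita predeceased; the 1/6 allotted to Sarita's branch passes to Sarita's issue by representation.
The 1/6 is divided into 2 equal shares of 1/12 among Aarav, Eshan.
Aarav is living and takes 1/12.
Eshan is living and takes 1/12.
Priya is living and takes 1/6.
Girish predeceased; the 1/3 allotted to Girish's branch passes to Girish's issue by representation.
The 1/3 is divided into 3 equal shares of 1/9 among Ishita, Deepa, Kavita.
Ishita is living and takes 1/9.
Deepa is living and takes 1/9.
Kavita is living and takes 1/9.
Rajiv predeceased; the 1/3 allotted to Rajiv's branch passes to Rajiv's issue by representation.
The 1/3 is divided into 2 equal shares of 1/6 among Tarun, Neelam.
Tarun is living and takes 1/6.
Neelam predeceased; the 1/6 allotted to Neelam's branch passes to Neelam's issue by representation.
The 1/6 is divided into 2 equal shares of 1/12 among Yamini, Chetan.
Yamini predeceased; the 1/12 allotted to Yamini's branch passes to Yamini's issue by representation.
The 1/12 is divided into 2 equal shares of 1/24 among Jayant, Falguni.
Jayant is living and takes 1/24.
Falguni is living and takes 1/24.
Chetan is living and takes 1/12.

Aarav 1/12; Chetan 1/12; Deepa 1/9; Eshan 1/12; Falguni 1/24; Ishita 1/9; Jayant 1/24; Kavita 1/9; Priya 1/6; Tarun 1/6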